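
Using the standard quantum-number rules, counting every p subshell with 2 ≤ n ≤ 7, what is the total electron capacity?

36

A p subshell (ℓ = 1) exists for every n ≥ 2, so shells n = 2, 3, 4, 5, 6, 7 each contribute one — 6 subshells.
Since each p subshell holds 2(2·1+1) = 6 electrons, the total is 6 × 6 = 36.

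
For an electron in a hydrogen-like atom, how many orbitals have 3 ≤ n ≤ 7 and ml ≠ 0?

Per-shell orbital counts meeting the constraint:
n=3 → 6; n=4 → 12; n=5 → 20; n=6 → 30; n=7 → 42.
Total orbitals: 6 + 12 + 20 + 30 + 42 = 110.

110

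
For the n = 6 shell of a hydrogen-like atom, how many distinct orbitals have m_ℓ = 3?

Per ℓ-value: ℓ=3 → 1; ℓ=4 → 1; ℓ=5 → 1.
Total orbitals: 1 + 1 + 1 = 3.

3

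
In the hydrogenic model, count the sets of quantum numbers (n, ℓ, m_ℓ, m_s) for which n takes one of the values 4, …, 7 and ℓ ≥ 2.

Work shell by shell — for each n, count the (ℓ, m_ℓ) pairs that satisfy ℓ ≥ 2:
n=4 → 12; n=5 → 21; n=6 → 32; n=7 → 45.
Orbitals: 12 + 21 + 32 + 45 = 110. Including both spin states (m_s = ±1/2) gives 2 × 110 = 220 states.

220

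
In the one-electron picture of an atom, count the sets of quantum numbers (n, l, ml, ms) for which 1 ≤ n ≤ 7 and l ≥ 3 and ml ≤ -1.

80

Treat each shell separately and count matching orbitals:
n=4 → 3; n=5 → 7; n=6 → 12; n=7 → 18.
Orbitals: 3 + 7 + 12 + 18 = 40. Including both spin states (ms = ±1/2) gives 2 × 40 = 80 states.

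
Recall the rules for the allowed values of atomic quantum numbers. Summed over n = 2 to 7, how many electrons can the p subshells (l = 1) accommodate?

36

A p subshell (l = 1) exists for every n ≥ 2, so shells n = 2, 3, 4, 5, 6, 7 each contribute one — 6 subshells.
Since each p subshell holds 2(2·1+1) = 6 electrons, the total is 6 × 6 = 36.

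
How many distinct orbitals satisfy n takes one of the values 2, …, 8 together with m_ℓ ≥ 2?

Work shell by shell — for each n, count the (ℓ, m_ℓ) pairs that satisfy m_ℓ ≥ 2:
n=3 → 1; n=4 → 3; n=5 → 6; n=6 → 10; n=7 → 15; n=8 → 21.
Total orbitals: 1 + 3 + 6 + 10 + 15 + 21 = 56.

56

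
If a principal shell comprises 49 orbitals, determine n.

n = 7

n² = 49 ⇒ n = 7.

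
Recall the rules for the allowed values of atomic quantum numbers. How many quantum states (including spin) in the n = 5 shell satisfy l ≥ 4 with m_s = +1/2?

9

The n = 5 shell has l = 0 through 4; check each.
Orbitals with l ≥ 4, by l: l=4 → 9.
Orbitals: 9. With m_s fixed to a single value there is one state per orbital, giving 9 states.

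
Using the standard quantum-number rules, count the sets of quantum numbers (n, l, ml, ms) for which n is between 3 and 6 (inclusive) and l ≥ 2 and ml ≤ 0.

80

Treat each shell separately and count matching orbitals:
n=3 → 3; n=4 → 7; n=5 → 12; n=6 → 18.
Orbitals: 3 + 7 + 12 + 18 = 40. Including both spin states (ms = ±1/2) gives 2 × 40 = 80 states.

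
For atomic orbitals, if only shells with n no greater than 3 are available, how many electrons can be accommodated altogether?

Total orbitals = 1² + 2² + 3² = 14. Doubling for spin gives 28 electrons.

28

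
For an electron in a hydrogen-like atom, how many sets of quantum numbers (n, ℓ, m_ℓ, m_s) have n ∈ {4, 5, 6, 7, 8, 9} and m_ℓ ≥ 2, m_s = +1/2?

83

For each n in the range, tally the orbitals obeying m_ℓ ≥ 2:
n=4 → 3; n=5 → 6; n=6 → 10; n=7 → 15; n=8 → 21; n=9 → 28.
Orbitals: 3 + 6 + 10 + 15 + 21 + 28 = 83. With m_s fixed to +1/2 there is one state per orbital, so 83 states.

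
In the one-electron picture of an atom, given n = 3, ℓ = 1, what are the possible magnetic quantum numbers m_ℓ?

-1, 0, 1

m_ℓ takes every integer from −ℓ to +ℓ. With ℓ = 1 that gives the 3 values -1, 0, 1.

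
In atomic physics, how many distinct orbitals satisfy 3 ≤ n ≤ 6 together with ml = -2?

Count contributing orbitals for each principal shell:
n=3 → 1; n=4 → 2; n=5 → 3; n=6 → 4.
Total orbitals: 1 + 2 + 3 + 4 = 10.

10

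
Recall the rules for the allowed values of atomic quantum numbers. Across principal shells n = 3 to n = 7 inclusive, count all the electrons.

270

Shell n has n² orbitals: 3²=9 + 4²=16 + 5²=25 + 6²=36 + 7²=49 = 135 orbitals.
Two spin states per orbital: 2 × 135 = 270 electrons.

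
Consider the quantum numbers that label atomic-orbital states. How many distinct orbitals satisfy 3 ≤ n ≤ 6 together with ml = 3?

6

Work shell by shell — for each n, count the (l, ml) pairs that satisfy ml = 3:
n=4 → 1; n=5 → 2; n=6 → 3.
Total orbitals: 1 + 2 + 3 = 6.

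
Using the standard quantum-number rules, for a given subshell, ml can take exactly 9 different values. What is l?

l = 4 (g)

ml ranges over 2l+1 integers, so 2l+1 = 9 ⇒ l = 4.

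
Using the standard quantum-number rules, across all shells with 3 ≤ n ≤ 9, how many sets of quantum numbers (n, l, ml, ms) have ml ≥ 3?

112

Per-shell orbital counts meeting the constraint:
n=4 → 1; n=5 → 3; n=6 → 6; n=7 → 10; n=8 → 15; n=9 → 21.
Orbitals: 1 + 3 + 6 + 10 + 15 + 21 = 56. Including both spin states (ms = ±1/2) gives 2 × 56 = 112 states.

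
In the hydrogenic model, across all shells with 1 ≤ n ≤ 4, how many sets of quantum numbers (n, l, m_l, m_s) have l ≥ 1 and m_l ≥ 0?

For each n in the range, tally the orbitals obeying l ≥ 1 and m_l ≥ 0:
n=2 → 2; n=3 → 5; n=4 → 9.
Orbitals: 2 + 5 + 9 = 16. Including both spin states (m_s = ±1/2) gives 2 × 16 = 32 states.

32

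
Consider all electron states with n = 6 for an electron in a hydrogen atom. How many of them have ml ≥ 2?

For n = 6, l ranges over 0 … 5.
Per l-value: l=2 → 1; l=3 → 2; l=4 → 3; l=5 → 4.
Orbitals: 1 + 2 + 3 + 4 = 10. Each orbital carries two spin states, so 10 × 2 = 20 states.

20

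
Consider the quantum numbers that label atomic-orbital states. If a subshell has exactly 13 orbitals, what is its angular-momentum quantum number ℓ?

2ℓ+1 = 13 gives ℓ = 6.

ℓ = 6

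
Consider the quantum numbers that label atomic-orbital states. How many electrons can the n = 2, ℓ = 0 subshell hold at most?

A subshell with ℓ = 0 has 2ℓ+1 = 1 orbital, each holding 2 electrons (spin ±1/2), so 1 × 2 = 2.

2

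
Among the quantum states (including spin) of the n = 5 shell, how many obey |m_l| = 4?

4

For n = 5, l ranges over 0 … 4.
Orbitals with |m_l| = 4, by l: l=4 → 2.
Orbitals: 2. Each orbital carries two spin states, so 2 × 2 = 4 states.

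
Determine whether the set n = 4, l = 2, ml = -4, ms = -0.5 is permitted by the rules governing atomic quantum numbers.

No

The magnetic quantum number must satisfy −l ≤ ml ≤ l. With l = 2, ml can only be -2, -1, 0, 1, 2, so ml = -4 is forbidden.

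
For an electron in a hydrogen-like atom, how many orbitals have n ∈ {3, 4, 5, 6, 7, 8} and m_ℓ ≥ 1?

Go shell by shell, enumerating (ℓ, m_ℓ) with m_ℓ ≥ 1:
n=3 → 3; n=4 → 6; n=5 → 10; n=6 → 15; n=7 → 21; n=8 → 28.
Total orbitals: 3 + 6 + 10 + 15 + 21 + 28 = 83.

83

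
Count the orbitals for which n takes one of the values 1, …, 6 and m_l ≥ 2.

20

For each n in the range, tally the orbitals obeying m_l ≥ 2:
n=3 → 1; n=4 → 3; n=5 → 6; n=6 → 10.
Total orbitals: 1 + 3 + 6 + 10 = 20.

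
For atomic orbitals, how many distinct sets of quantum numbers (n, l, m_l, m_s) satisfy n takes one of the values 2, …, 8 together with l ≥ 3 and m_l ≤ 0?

160

Treat each shell separately and count matching orbitals:
n=4 → 4; n=5 → 9; n=6 → 15; n=7 → 22; n=8 → 30.
Orbitals: 4 + 9 + 15 + 22 + 30 = 80. Including both spin states (m_s = ±1/2) gives 2 × 80 = 160 states.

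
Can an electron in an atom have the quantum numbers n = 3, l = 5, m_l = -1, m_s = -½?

No

The orbital quantum number must satisfy 0 ≤ l ≤ n−1. With n = 3 the allowed l values are 0, 1, 2, so l = 5 is out of range.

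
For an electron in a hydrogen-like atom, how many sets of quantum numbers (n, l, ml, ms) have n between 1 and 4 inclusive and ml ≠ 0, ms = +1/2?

Count contributing orbitals for each principal shell:
n=2 → 2; n=3 → 6; n=4 → 12.
Orbitals: 2 + 6 + 12 = 20. With ms fixed to +1/2 there is one state per orbital, so 20 states.

20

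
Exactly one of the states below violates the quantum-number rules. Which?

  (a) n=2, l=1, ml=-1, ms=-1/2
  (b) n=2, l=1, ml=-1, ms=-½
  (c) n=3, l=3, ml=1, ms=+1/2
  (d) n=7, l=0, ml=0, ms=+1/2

(c)

(c) has l = 3 ≥ n = 3, violating 0 ≤ l ≤ n−1.
The remaining sets (a), (b), (d) satisfy all four rules.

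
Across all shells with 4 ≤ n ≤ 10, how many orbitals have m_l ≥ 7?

Go shell by shell, enumerating (l, m_l) with m_l ≥ 7:
n=8 → 1; n=9 → 3; n=10 → 6.
Total orbitals: 1 + 3 + 6 = 10.

10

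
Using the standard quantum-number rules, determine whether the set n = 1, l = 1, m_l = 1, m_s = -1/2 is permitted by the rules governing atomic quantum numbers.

No

The orbital quantum number must satisfy 0 ≤ l ≤ n−1. With n = 1 the allowed l values are 0, so l = 1 is out of range.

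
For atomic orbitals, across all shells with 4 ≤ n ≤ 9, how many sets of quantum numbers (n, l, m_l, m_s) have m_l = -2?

54

Count contributing orbitals for each principal shell:
n=4 → 2; n=5 → 3; n=6 → 4; n=7 → 5; n=8 → 6; n=9 → 7.
Orbitals: 2 + 3 + 4 + 5 + 6 + 7 = 27. Including both spin states (m_s = ±1/2) gives 2 × 27 = 54 states.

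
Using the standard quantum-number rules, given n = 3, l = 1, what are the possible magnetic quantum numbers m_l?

m_l takes every integer from −l to +l. With l = 1 that gives the 3 values -1, 0, 1.

-1, 0, 1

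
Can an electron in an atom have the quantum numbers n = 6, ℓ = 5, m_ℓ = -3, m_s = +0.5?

Allowed

n = 6 is a positive integer. ℓ = 5 satisfies 0 ≤ ℓ ≤ n−1 = 5. m_ℓ = -3 lies in the range −ℓ … +ℓ (here −5 … 5). m_s = +1/2 is one of ±1/2.
All four constraints are satisfied.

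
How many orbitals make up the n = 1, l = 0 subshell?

A subshell has 2l+1 orbitals; with l = 0, that's 1.

1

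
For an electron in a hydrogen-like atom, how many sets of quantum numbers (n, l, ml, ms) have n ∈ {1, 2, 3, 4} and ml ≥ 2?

Work shell by shell — for each n, count the (l, ml) pairs that satisfy ml ≥ 2:
n=3 → 1; n=4 → 3.
Orbitals: 1 + 3 = 4. Including both spin states (ms = ±1/2) gives 2 × 4 = 8 states.

8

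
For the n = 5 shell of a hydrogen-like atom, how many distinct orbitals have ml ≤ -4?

Per l-value: l=4 → 1.
Total orbitals: 1.

1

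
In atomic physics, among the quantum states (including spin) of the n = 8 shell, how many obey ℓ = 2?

The n = 8 shell has ℓ = 0 through 7; check each.
Contributions: ℓ=2 → 5.
Orbitals: 5. Each orbital carries two spin states, so 5 × 2 = 10 states.

10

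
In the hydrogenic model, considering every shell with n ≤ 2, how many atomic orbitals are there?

Total orbitals = 1² + 2² = 5.

5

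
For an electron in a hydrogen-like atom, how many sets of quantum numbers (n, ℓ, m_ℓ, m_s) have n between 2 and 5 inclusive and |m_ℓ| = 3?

12

Work shell by shell — for each n, count the (ℓ, m_ℓ) pairs that satisfy |m_ℓ| = 3:
n=4 → 2; n=5 → 4.
Orbitals: 2 + 4 = 6. Including both spin states (m_s = ±1/2) gives 2 × 6 = 12 states.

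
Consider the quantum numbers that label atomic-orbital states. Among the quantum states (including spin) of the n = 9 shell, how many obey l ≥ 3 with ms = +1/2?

72

For n = 9, l ranges over 0 … 8.
Orbitals with l ≥ 3, by l: l=3 → 7; l=4 → 9; l=5 → 11; l=6 → 13; l=7 → 15; l=8 → 17.
Orbitals: 7 + 9 + 11 + 13 + 15 + 17 = 72. With ms fixed to a single value there is one state per orbital, giving 72 states.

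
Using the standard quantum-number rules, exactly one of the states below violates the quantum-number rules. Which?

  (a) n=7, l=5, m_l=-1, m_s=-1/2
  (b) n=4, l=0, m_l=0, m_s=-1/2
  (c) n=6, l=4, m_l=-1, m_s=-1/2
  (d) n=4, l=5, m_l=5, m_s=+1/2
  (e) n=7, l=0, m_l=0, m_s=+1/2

(d)

(d) has l = 5 ≥ n = 4, violating 0 ≤ l ≤ n−1.
The remaining sets (a), (b), (c), (e) satisfy all four rules.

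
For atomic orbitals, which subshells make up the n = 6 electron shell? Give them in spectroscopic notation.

6s, 6p, 6d, 6f, 6g, 6h

For n = 6, ℓ runs from 0 to 5. In spectroscopic notation ℓ = 0,1,2,… ↔ s,p,d,f,g,h,i, so the subshells are 6s, 6p, 6d, 6f, 6g, 6h.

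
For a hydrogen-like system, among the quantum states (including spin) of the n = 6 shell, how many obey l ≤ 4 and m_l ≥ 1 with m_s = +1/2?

10

Contributions: l=1 → 1; l=2 → 2; l=3 → 3; l=4 → 4.
Orbitals: 1 + 2 + 3 + 4 = 10. With m_s fixed to a single value there is one state per orbital, giving 10 states.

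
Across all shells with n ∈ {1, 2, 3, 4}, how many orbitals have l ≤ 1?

13

Per-shell orbital counts meeting the constraint:
n=1 → 1; n=2 → 4; n=3 → 4; n=4 → 4.
Total orbitals: 1 + 4 + 4 + 4 = 13.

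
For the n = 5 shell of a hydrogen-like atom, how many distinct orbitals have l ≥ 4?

For n = 5, l ranges over 0 … 4.
The (l, m_l) pairs meeting l ≥ 4 give: l=4 → 9.
Total orbitals: 9.

9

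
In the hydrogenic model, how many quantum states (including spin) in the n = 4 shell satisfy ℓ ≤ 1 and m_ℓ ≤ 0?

6

The n = 4 shell has ℓ = 0 through 3; check each.
Contributions: ℓ=0 → 1; ℓ=1 → 2.
Orbitals: 1 + 2 = 3. Each orbital carries two spin states, so 3 × 2 = 6 states.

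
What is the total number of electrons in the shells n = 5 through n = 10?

Shell n has n² orbitals: 5²=25 + 6²=36 + 7²=49 + 8²=64 + 9²=81 + 10²=100 = 355 orbitals.
Two spin states per orbital: 2 × 355 = 710 electrons.

710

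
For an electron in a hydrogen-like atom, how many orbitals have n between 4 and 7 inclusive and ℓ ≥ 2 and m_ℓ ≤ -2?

34

For each n in the range, tally the orbitals obeying ℓ ≥ 2 and m_ℓ ≤ -2:
n=4 → 3; n=5 → 6; n=6 → 10; n=7 → 15.
Total orbitals: 3 + 6 + 10 + 15 = 34.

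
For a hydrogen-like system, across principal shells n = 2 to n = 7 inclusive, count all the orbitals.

139

Shell n has n² orbitals: 2²=4 + 3²=9 + 4²=16 + 5²=25 + 6²=36 + 7²=49 = 139 orbitals.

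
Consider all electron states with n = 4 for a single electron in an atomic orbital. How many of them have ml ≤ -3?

With n = 4 the allowed l are 0, 1, …, 3.
The (l, ml) pairs meeting ml ≤ -3 give: l=3 → 1.
Orbitals: 1. Each orbital carries two spin states, so 1 × 2 = 2 states.

2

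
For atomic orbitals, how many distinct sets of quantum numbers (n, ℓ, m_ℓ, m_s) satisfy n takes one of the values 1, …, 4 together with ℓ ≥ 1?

Per-shell orbital counts meeting the constraint:
n=2 → 3; n=3 → 8; n=4 → 15.
Orbitals: 3 + 8 + 15 = 26. Including both spin states (m_s = ±1/2) gives 2 × 26 = 52 states.

52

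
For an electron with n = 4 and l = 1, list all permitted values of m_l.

-1, 0, 1

m_l takes every integer from −l to +l. With l = 1 that gives the 3 values -1, 0, 1.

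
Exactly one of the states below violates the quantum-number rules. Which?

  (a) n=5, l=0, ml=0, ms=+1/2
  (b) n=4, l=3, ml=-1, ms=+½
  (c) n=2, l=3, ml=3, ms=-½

(c)

(c) has l = 3 ≥ n = 2, violating 0 ≤ l ≤ n−1.
The remaining sets (a), (b) satisfy all four rules.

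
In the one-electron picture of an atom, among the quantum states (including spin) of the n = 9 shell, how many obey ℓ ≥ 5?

For n = 9, ℓ ranges over 0 … 8.
Per ℓ-value: ℓ=5 → 11; ℓ=6 → 13; ℓ=7 → 15; ℓ=8 → 17.
Orbitals: 11 + 13 + 15 + 17 = 56. Each orbital carries two spin states, so 56 × 2 = 112 states.

112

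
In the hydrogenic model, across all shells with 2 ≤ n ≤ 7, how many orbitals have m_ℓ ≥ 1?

56

Work shell by shell — for each n, count the (ℓ, m_ℓ) pairs that satisfy m_ℓ ≥ 1:
n=2 → 1; n=3 → 3; n=4 → 6; n=5 → 10; n=6 → 15; n=7 → 21.
Total orbitals: 1 + 3 + 6 + 10 + 15 + 21 = 56.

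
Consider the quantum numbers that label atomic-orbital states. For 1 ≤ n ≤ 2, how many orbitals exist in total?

Total orbitals = 1² + 2² = 5.

5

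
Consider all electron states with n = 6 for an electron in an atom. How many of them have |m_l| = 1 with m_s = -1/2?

With n = 6 the allowed l are 0, 1, …, 5.
The (l, m_l) pairs meeting |m_l| = 1 give: l=1 → 2; l=2 → 2; l=3 → 2; l=4 → 2; l=5 → 2.
Orbitals: 2 + 2 + 2 + 2 + 2 = 10. With m_s fixed to a single value there is one state per orbital, giving 10 states.

10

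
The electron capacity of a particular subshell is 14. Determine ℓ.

ℓ = 3

2(2ℓ+1) = 14 ⇒ 2ℓ+1 = 7 ⇒ ℓ = 3.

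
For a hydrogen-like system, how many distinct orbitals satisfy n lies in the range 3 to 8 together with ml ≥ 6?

4

Go shell by shell, enumerating (l, ml) with ml ≥ 6:
n=7 → 1; n=8 → 3.
Total orbitals: 1 + 3 = 4.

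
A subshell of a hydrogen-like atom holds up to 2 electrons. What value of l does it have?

l = 0

2(2l+1) = 2 ⇒ 2l+1 = 1 ⇒ l = 0.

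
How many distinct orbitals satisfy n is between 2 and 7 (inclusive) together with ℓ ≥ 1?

133

For each n in the range, tally the orbitals obeying ℓ ≥ 1:
n=2 → 3; n=3 → 8; n=4 → 15; n=5 → 24; n=6 → 35; n=7 → 48.
Total orbitals: 3 + 8 + 15 + 24 + 35 + 48 = 133.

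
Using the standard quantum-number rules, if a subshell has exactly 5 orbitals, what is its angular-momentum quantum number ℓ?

ℓ = 2 (d)

2ℓ+1 = 5 gives ℓ = 2.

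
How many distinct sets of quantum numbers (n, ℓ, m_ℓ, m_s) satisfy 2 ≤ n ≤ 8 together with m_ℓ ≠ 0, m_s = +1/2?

For each n in the range, tally the orbitals obeying m_ℓ ≠ 0:
n=2 → 2; n=3 → 6; n=4 → 12; n=5 → 20; n=6 → 30; n=7 → 42; n=8 → 56.
Orbitals: 2 + 6 + 12 + 20 + 30 + 42 + 56 = 168. With m_s fixed to +1/2 there is one state per orbital, so 168 states.

168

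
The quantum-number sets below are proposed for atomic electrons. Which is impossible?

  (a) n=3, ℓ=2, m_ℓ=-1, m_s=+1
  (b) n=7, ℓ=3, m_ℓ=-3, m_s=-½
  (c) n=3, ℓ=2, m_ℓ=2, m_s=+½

(a) has m_s = +1, but an electron's spin must be ±1/2.
The remaining sets (b), (c) satisfy all four rules.

(a)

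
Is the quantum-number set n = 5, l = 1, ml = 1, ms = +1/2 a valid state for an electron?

Valid

n = 5 is a positive integer. l = 1 satisfies 0 ≤ l ≤ n−1 = 4. ml = 1 lies in the range −l … +l (here −1 … 1). ms = +1/2 is one of ±1/2.
All four constraints are satisfied.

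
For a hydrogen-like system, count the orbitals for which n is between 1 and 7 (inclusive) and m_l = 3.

10

Go shell by shell, enumerating (l, m_l) with m_l = 3:
n=4 → 1; n=5 → 2; n=6 → 3; n=7 → 4.
Total orbitals: 1 + 2 + 3 + 4 = 10.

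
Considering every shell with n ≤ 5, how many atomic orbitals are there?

55

Total orbitals = 1² + 2² + 3² + 4² + 5² = 55.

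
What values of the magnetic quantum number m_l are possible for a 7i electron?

-6, -5, -4, -3, -2, -1, 0, 1, 2, 3, 4, 5, 6

The 7i subshell has l = 6, and m_l takes every integer from −l to +l. With l = 6 that gives the 13 values -6, -5, -4, -3, -2, -1, 0, 1, 2, 3, 4, 5, 6.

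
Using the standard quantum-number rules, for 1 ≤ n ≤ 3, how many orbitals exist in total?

Total orbitals = 1² + 2² + 3² = 14.

14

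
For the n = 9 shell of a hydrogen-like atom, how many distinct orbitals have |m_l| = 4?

Go through l = 0, …, 8 (the values permitted for n = 9).
Orbitals with |m_l| = 4, by l: l=4 → 2; l=5 → 2; l=6 → 2; l=7 → 2; l=8 → 2.
Total orbitals: 2 + 2 + 2 + 2 + 2 = 10.

10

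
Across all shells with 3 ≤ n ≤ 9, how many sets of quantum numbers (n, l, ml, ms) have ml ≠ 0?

Go shell by shell, enumerating (l, ml) with ml ≠ 0:
n=3 → 6; n=4 → 12; n=5 → 20; n=6 → 30; n=7 → 42; n=8 → 56; n=9 → 72.
Orbitals: 6 + 12 + 20 + 30 + 42 + 56 + 72 = 238. Including both spin states (ms = ±1/2) gives 2 × 238 = 476 states.

476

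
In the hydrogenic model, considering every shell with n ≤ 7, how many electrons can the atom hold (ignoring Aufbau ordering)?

Total orbitals = 1² + 2² + 3² + 4² + 5² + 6² + 7² = 140. Doubling for spin gives 280 electrons.

280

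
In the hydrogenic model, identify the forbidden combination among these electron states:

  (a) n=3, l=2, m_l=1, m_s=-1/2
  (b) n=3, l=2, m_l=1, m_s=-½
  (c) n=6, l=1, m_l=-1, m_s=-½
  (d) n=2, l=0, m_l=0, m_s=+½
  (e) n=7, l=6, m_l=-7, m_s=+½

(e) has |m_l| = 7 > l = 6, violating −l ≤ m_l ≤ l.
The remaining sets (a), (b), (c), (d) satisfy all four rules.

(e)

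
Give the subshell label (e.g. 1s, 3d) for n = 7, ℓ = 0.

ℓ = 0 corresponds to the letter 's', so the subshell is 7s.

7s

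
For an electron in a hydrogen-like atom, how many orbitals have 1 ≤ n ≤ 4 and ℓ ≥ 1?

Treat each shell separately and count matching orbitals:
n=2 → 3; n=3 → 8; n=4 → 15.
Total orbitals: 3 + 8 + 15 = 26.

26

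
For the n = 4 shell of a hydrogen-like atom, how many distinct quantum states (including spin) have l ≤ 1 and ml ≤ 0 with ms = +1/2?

3

Go through l = 0, …, 3 (the values permitted for n = 4).
Per l-value: l=0 → 1; l=1 → 2.
Orbitals: 1 + 2 = 3. With ms fixed to a single value there is one state per orbital, giving 3 states.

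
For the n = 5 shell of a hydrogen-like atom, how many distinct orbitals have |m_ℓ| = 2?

6

For n = 5, ℓ ranges over 0 … 4.
Per ℓ-value: ℓ=2 → 2; ℓ=3 → 2; ℓ=4 → 2.
Total orbitals: 2 + 2 + 2 = 6.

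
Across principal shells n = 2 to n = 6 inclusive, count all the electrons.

180

Shell n has n² orbitals: 2²=4 + 3²=9 + 4²=16 + 5²=25 + 6²=36 = 90 orbitals.
Two spin states per orbital: 2 × 90 = 180 electrons.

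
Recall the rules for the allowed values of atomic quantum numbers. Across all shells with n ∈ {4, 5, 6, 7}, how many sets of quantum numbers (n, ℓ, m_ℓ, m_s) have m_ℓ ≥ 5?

8

For each n in the range, tally the orbitals obeying m_ℓ ≥ 5:
n=6 → 1; n=7 → 3.
Orbitals: 1 + 3 = 4. Including both spin states (m_s = ±1/2) gives 2 × 4 = 8 states.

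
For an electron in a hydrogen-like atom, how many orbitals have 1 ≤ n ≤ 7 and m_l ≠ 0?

112

Work shell by shell — for each n, count the (l, m_l) pairs that satisfy m_l ≠ 0:
n=2 → 2; n=3 → 6; n=4 → 12; n=5 → 20; n=6 → 30; n=7 → 42.
Total orbitals: 2 + 6 + 12 + 20 + 30 + 42 = 112.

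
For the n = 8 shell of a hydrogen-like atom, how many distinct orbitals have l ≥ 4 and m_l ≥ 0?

26

Go through l = 0, …, 7 (the values permitted for n = 8).
Orbitals with l ≥ 4 and m_l ≥ 0, by l: l=4 → 5; l=5 → 6; l=6 → 7; l=7 → 8.
Total orbitals: 5 + 6 + 7 + 8 = 26.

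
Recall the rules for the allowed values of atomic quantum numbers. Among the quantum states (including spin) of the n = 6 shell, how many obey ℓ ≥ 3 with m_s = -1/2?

27

For n = 6, ℓ ranges over 0 … 5.
Per ℓ-value: ℓ=3 → 7; ℓ=4 → 9; ℓ=5 → 11.
Orbitals: 7 + 9 + 11 = 27. With m_s fixed to a single value there is one state per orbital, giving 27 states.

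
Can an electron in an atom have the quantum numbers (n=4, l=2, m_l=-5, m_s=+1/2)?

Invalid

The magnetic quantum number must satisfy −l ≤ m_l ≤ l. With l = 2, m_l can only be -2, -1, 0, 1, 2, so m_l = -5 is forbidden.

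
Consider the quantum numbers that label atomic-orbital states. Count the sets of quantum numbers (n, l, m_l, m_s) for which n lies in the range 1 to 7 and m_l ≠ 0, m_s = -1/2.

112

Treat each shell separately and count matching orbitals:
n=2 → 2; n=3 → 6; n=4 → 12; n=5 → 20; n=6 → 30; n=7 → 42.
Orbitals: 2 + 6 + 12 + 20 + 30 + 42 = 112. With m_s fixed to -1/2 there is one state per orbital, so 112 states.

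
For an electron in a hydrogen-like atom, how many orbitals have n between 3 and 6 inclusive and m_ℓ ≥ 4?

4

For each n in the range, tally the orbitals obeying m_ℓ ≥ 4:
n=5 → 1; n=6 → 3.
Total orbitals: 1 + 3 = 4.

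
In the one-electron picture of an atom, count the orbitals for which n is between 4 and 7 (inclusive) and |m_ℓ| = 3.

Work shell by shell — for each n, count the (ℓ, m_ℓ) pairs that satisfy |m_ℓ| = 3:
n=4 → 2; n=5 → 4; n=6 → 6; n=7 → 8.
Total orbitals: 2 + 4 + 6 + 8 = 20.

20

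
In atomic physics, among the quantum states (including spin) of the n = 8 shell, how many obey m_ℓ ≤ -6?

6

With n = 8 the allowed ℓ are 0, 1, …, 7.
Per ℓ-value: ℓ=6 → 1; ℓ=7 → 2.
Orbitals: 1 + 2 = 3. Each orbital carries two spin states, so 3 × 2 = 6 states.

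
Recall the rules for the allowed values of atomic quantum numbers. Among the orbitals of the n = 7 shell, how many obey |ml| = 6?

For n = 7, l ranges over 0 … 6.
Per l-value: l=6 → 2.
Total orbitals: 2.

2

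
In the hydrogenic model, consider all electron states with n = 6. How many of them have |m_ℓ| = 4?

With n = 6 the allowed ℓ are 0, 1, …, 5.
The (ℓ, m_ℓ) pairs meeting |m_ℓ| = 4 give: ℓ=4 → 2; ℓ=5 → 2.
Orbitals: 2 + 2 = 4. Each orbital carries two spin states, so 4 × 2 = 8 states.

8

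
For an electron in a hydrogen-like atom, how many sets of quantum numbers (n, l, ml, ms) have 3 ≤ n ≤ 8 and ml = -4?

Go shell by shell, enumerating (l, ml) with ml = -4:
n=5 → 1; n=6 → 2; n=7 → 3; n=8 → 4.
Orbitals: 1 + 2 + 3 + 4 = 10. Including both spin states (ms = ±1/2) gives 2 × 10 = 20 states.

20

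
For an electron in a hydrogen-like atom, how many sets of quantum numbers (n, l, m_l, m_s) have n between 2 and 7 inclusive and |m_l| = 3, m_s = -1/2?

Treat each shell separately and count matching orbitals:
n=4 → 2; n=5 → 4; n=6 → 6; n=7 → 8.
Orbitals: 2 + 4 + 6 + 8 = 20. With m_s fixed to -1/2 there is one state per orbital, so 20 states.

20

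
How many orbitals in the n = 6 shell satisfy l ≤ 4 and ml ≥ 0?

15

The n = 6 shell has l = 0 through 5; check each.
Orbitals with l ≤ 4 and ml ≥ 0, by l: l=0 → 1; l=1 → 2; l=2 → 3; l=3 → 4; l=4 → 5.
Total orbitals: 1 + 2 + 3 + 4 + 5 = 15.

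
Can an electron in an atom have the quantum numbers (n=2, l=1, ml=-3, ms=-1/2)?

No

The magnetic quantum number must satisfy −l ≤ ml ≤ l. With l = 1, ml can only be -1, 0, 1, so ml = -3 is forbidden.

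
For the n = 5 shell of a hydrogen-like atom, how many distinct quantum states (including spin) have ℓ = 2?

With n = 5 the allowed ℓ are 0, 1, …, 4.
Per ℓ-value: ℓ=2 → 5.
Orbitals: 5. Each orbital carries two spin states, so 5 × 2 = 10 states.

10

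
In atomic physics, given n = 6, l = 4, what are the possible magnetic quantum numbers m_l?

-4, -3, -2, -1, 0, 1, 2, 3, 4

m_l takes every integer from −l to +l. With l = 4 that gives the 9 values -4, -3, -2, -1, 0, 1, 2, 3, 4.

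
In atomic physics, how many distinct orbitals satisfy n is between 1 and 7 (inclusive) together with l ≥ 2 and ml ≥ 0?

65

Per-shell orbital counts meeting the constraint:
n=3 → 3; n=4 → 7; n=5 → 12; n=6 → 18; n=7 → 25.
Total orbitals: 3 + 7 + 12 + 18 + 25 = 65.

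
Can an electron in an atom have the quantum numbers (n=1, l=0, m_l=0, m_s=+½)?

n = 1 is a positive integer. l = 0 satisfies 0 ≤ l ≤ n−1 = 0. m_l = 0 lies in the range −l … +l (here 0). m_s = +1/2 is one of ±1/2.
All four constraints are satisfied.

Yes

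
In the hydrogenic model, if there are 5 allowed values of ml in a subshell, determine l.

ml ranges over 2l+1 integers, so 2l+1 = 5 ⇒ l = 2.

l = 2 (d)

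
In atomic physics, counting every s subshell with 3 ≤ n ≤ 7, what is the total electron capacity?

10

An s subshell (l = 0) exists for every n ≥ 1, so shells n = 3, 4, 5, 6, 7 each contribute one — 5 subshells.
Since each s subshell holds 2(2·0+1) = 2 electrons, the total is 5 × 2 = 10.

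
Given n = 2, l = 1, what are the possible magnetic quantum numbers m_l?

m_l takes every integer from −l to +l. With l = 1 that gives the 3 values -1, 0, 1.

-1, 0, 1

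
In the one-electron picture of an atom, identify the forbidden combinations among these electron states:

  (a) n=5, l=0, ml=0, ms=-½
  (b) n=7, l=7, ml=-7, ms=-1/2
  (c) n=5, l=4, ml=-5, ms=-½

(b) and (c)

(b) has l = 7 ≥ n = 7, violating 0 ≤ l ≤ n−1.
(c) has |ml| = 5 > l = 4, violating −l ≤ ml ≤ l.
The remaining set (a) satisfies all four rules.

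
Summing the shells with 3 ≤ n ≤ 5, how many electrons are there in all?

100

Shell n has n² orbitals: 3²=9 + 4²=16 + 5²=25 = 50 orbitals.
Two spin states per orbital: 2 × 50 = 100 electrons.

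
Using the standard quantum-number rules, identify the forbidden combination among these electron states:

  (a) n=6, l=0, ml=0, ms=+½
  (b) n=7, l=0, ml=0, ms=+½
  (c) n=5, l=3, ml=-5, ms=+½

(c)

(c) has |ml| = 5 > l = 3, violating −l ≤ ml ≤ l.
The remaining sets (a), (b) satisfy all four rules.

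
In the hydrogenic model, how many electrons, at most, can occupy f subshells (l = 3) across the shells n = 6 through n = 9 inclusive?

An f subshell (l = 3) exists for every n ≥ 4, so shells n = 6, 7, 8, 9 each contribute one — 4 subshells.
Since each f subshell holds 2(2·3+1) = 14 electrons, the total is 4 × 14 = 56.

56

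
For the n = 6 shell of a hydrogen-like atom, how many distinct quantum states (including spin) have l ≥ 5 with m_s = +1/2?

11

The n = 6 shell has l = 0 through 5; check each.
Orbitals with l ≥ 5, by l: l=5 → 11.
Orbitals: 11. With m_s fixed to a single value there is one state per orbital, giving 11 states.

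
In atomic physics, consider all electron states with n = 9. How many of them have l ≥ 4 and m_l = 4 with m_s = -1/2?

For n = 9, l ranges over 0 … 8.
Contributions: l=4 → 1; l=5 → 1; l=6 → 1; l=7 → 1; l=8 → 1.
Orbitals: 1 + 1 + 1 + 1 + 1 = 5. With m_s fixed to a single value there is one state per orbital, giving 5 states.

5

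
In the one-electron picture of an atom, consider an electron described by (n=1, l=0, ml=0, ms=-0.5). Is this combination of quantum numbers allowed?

Valid

n = 1 is a positive integer. l = 0 satisfies 0 ≤ l ≤ n−1 = 0. ml = 0 lies in the range −l … +l (here 0). ms = -1/2 is one of ±1/2.
All four constraints are satisfied.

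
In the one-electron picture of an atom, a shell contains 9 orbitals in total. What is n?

n = 3

n² = 9 ⇒ n = 3.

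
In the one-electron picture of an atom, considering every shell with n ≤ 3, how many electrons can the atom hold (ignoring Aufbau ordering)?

Total orbitals = 1² + 2² + 3² = 14. Doubling for spin gives 28 electrons.

28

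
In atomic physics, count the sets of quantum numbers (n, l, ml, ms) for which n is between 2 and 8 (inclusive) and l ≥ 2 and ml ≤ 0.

Per-shell orbital counts meeting the constraint:
n=3 → 3; n=4 → 7; n=5 → 12; n=6 → 18; n=7 → 25; n=8 → 33.
Orbitals: 3 + 7 + 12 + 18 + 25 + 33 = 98. Including both spin states (ms = ±1/2) gives 2 × 98 = 196 states.

196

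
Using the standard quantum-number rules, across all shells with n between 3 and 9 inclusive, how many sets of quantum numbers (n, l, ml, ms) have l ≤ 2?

126

Work shell by shell — for each n, count the (l, ml) pairs that satisfy l ≤ 2:
n=3 → 9; n=4 → 9; n=5 → 9; n=6 → 9; n=7 → 9; n=8 → 9; n=9 → 9.
Orbitals: 9 + 9 + 9 + 9 + 9 + 9 + 9 = 63. Including both spin states (ms = ±1/2) gives 2 × 63 = 126 states.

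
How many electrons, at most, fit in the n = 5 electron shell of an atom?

A shell holds 2n² electrons: 2 × 5² = 2 × 25 = 50.

50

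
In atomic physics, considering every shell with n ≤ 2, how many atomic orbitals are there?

Total orbitals = 1² + 2² = 5.

5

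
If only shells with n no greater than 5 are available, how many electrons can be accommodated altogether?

110

Total orbitals = 1² + 2² + 3² + 4² + 5² = 55. Doubling for spin gives 110 electrons.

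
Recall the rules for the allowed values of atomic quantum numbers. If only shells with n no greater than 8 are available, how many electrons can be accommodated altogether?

408

Total orbitals = 1² + 2² + 3² + 4² + 5² + 6² + 7² + 8² = 204. Doubling for spin gives 408 electrons.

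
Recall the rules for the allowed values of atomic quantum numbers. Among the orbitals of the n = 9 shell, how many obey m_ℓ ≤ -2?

28

The n = 9 shell has ℓ = 0 through 8; check each.
Contributions: ℓ=2 → 1; ℓ=3 → 2; ℓ=4 → 3; ℓ=5 → 4; ℓ=6 → 5; ℓ=7 → 6; ℓ=8 → 7.
Total orbitals: 1 + 2 + 3 + 4 + 5 + 6 + 7 = 28.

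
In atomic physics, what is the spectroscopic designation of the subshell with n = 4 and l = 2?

4d

l = 2 corresponds to the letter 'd', so the subshell is 4d.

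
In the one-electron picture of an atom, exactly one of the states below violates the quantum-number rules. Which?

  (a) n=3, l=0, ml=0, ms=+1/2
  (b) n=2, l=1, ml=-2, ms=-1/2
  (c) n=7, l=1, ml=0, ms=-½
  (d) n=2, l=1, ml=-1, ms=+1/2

(b)

(b) has |ml| = 2 > l = 1, violating −l ≤ ml ≤ l.
The remaining sets (a), (c), (d) satisfy all four rules.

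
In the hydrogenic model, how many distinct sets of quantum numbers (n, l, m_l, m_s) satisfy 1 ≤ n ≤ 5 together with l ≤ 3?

Go shell by shell, enumerating (l, m_l) with l ≤ 3:
n=1 → 1; n=2 → 4; n=3 → 9; n=4 → 16; n=5 → 16.
Orbitals: 1 + 4 + 9 + 16 + 16 = 46. Including both spin states (m_s = ±1/2) gives 2 × 46 = 92 states.

92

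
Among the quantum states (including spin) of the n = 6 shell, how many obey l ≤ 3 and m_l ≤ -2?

6

For n = 6, l ranges over 0 … 5.
The (l, m_l) pairs meeting l ≤ 3 and m_l ≤ -2 give: l=2 → 1; l=3 → 2.
Orbitals: 1 + 2 = 3. Each orbital carries two spin states, so 3 × 2 = 6 states.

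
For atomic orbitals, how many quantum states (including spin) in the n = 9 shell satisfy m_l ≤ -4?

30

Orbitals with m_l ≤ -4, by l: l=4 → 1; l=5 → 2; l=6 → 3; l=7 → 4; l=8 → 5.
Orbitals: 1 + 2 + 3 + 4 + 5 = 15. Each orbital carries two spin states, so 15 × 2 = 30 states.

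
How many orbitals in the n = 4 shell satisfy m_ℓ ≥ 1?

Contributions: ℓ=1 → 1; ℓ=2 → 2; ℓ=3 → 3.
Total orbitals: 1 + 2 + 3 = 6.

6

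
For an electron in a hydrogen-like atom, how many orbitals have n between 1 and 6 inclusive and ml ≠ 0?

70

For each n in the range, tally the orbitals obeying ml ≠ 0:
n=2 → 2; n=3 → 6; n=4 → 12; n=5 → 20; n=6 → 30.
Total orbitals: 2 + 6 + 12 + 20 + 30 = 70.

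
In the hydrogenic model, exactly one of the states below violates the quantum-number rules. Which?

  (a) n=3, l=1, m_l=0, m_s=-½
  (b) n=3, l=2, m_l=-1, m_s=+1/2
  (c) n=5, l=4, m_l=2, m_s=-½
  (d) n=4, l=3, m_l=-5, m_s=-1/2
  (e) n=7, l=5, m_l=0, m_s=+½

(d) has |m_l| = 5 > l = 3, violating −l ≤ m_l ≤ l.
The remaining sets (a), (b), (c), (e) satisfy all four rules.

(d)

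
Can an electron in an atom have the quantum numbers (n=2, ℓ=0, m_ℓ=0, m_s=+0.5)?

n = 2 is a positive integer. ℓ = 0 satisfies 0 ≤ ℓ ≤ n−1 = 1. m_ℓ = 0 lies in the range −ℓ … +ℓ (here 0). m_s = +1/2 is one of ±1/2.
All four constraints are satisfied.

Yes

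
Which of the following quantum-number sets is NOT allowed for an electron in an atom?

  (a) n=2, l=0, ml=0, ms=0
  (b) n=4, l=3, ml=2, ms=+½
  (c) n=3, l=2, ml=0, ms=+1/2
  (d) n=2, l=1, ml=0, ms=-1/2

(a)

(a) has ms = 0, but an electron's spin must be ±1/2.
The remaining sets (b), (c), (d) satisfy all four rules.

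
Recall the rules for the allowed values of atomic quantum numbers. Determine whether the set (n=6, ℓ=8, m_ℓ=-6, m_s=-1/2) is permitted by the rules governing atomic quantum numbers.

Invalid

The orbital quantum number must satisfy 0 ≤ ℓ ≤ n−1. With n = 6 the allowed ℓ values are 0, 1, 2, 3, 4, 5, so ℓ = 8 is out of range.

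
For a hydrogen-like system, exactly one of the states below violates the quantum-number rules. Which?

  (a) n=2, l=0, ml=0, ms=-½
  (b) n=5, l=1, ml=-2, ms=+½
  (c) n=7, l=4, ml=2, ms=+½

(b) has |ml| = 2 > l = 1, violating −l ≤ ml ≤ l.
The remaining sets (a), (c) satisfy all four rules.

(b)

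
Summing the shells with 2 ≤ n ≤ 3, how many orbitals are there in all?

Shell n has n² orbitals: 2²=4 + 3²=9 = 13 orbitals.

13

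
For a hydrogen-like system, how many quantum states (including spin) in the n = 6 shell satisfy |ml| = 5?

The n = 6 shell has l = 0 through 5; check each.
Orbitals with |ml| = 5, by l: l=5 → 2.
Orbitals: 2. Each orbital carries two spin states, so 2 × 2 = 4 states.

4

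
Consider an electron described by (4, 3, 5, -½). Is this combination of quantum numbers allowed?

Not allowed

The magnetic quantum number must satisfy −l ≤ ml ≤ l. With l = 3, ml can only be -3, -2, -1, 0, 1, 2, 3, so ml = 5 is forbidden.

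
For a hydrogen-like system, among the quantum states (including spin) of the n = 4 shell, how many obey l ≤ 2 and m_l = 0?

Orbitals with l ≤ 2 and m_l = 0, by l: l=0 → 1; l=1 → 1; l=2 → 1.
Orbitals: 1 + 1 + 1 = 3. Each orbital carries two spin states, so 3 × 2 = 6 states.

6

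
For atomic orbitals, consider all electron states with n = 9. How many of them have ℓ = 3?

Go through ℓ = 0, …, 8 (the values permitted for n = 9).
Contributions: ℓ=3 → 7.
Orbitals: 7. Each orbital carries two spin states, so 7 × 2 = 14 states.

14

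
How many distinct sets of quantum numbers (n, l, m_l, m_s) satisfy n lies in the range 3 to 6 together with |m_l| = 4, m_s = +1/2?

Work shell by shell — for each n, count the (l, m_l) pairs that satisfy |m_l| = 4:
n=5 → 2; n=6 → 4.
Orbitals: 2 + 4 = 6. With m_s fixed to +1/2 there is one state per orbital, so 6 states.

6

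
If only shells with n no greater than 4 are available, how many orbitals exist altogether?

30

Total orbitals = 1² + 2² + 3² + 4² = 30.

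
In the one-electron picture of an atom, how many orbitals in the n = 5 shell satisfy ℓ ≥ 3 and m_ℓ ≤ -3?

Orbitals with ℓ ≥ 3 and m_ℓ ≤ -3, by ℓ: ℓ=3 → 1; ℓ=4 → 2.
Total orbitals: 1 + 2 = 3.

3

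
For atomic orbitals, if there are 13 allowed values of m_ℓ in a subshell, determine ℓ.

ℓ = 6

m_ℓ ranges over 2ℓ+1 integers, so 2ℓ+1 = 13 ⇒ ℓ = 6.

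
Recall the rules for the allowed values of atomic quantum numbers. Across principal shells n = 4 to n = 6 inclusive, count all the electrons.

154

Shell n has n² orbitals: 4²=16 + 5²=25 + 6²=36 = 77 orbitals.
Two spin states per orbital: 2 × 77 = 154 electrons.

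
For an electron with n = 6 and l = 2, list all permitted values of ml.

ml takes every integer from −l to +l. With l = 2 that gives the 5 values -2, -1, 0, 1, 2.

-2, -1, 0, 1, 2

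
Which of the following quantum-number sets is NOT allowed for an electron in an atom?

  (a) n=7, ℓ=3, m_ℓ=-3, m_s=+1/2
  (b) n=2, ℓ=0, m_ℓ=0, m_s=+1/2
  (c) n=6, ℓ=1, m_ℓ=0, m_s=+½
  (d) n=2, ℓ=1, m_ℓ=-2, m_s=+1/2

(d) has |m_ℓ| = 2 > ℓ = 1, violating −ℓ ≤ m_ℓ ≤ ℓ.
The remaining sets (a), (b), (c) satisfy all four rules.

(d)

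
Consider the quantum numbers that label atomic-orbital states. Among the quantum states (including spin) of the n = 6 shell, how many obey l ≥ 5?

22

Go through l = 0, …, 5 (the values permitted for n = 6).
Contributions: l=5 → 11.
Orbitals: 11. Each orbital carries two spin states, so 11 × 2 = 22 states.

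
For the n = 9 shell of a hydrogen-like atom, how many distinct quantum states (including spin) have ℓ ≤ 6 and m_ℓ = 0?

For n = 9, ℓ ranges over 0 … 8.
Per ℓ-value: ℓ=0 → 1; ℓ=1 → 1; ℓ=2 → 1; ℓ=3 → 1; ℓ=4 → 1; ℓ=5 → 1; ℓ=6 → 1.
Orbitals: 1 + 1 + 1 + 1 + 1 + 1 + 1 = 7. Each orbital carries two spin states, so 7 × 2 = 14 states.

14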